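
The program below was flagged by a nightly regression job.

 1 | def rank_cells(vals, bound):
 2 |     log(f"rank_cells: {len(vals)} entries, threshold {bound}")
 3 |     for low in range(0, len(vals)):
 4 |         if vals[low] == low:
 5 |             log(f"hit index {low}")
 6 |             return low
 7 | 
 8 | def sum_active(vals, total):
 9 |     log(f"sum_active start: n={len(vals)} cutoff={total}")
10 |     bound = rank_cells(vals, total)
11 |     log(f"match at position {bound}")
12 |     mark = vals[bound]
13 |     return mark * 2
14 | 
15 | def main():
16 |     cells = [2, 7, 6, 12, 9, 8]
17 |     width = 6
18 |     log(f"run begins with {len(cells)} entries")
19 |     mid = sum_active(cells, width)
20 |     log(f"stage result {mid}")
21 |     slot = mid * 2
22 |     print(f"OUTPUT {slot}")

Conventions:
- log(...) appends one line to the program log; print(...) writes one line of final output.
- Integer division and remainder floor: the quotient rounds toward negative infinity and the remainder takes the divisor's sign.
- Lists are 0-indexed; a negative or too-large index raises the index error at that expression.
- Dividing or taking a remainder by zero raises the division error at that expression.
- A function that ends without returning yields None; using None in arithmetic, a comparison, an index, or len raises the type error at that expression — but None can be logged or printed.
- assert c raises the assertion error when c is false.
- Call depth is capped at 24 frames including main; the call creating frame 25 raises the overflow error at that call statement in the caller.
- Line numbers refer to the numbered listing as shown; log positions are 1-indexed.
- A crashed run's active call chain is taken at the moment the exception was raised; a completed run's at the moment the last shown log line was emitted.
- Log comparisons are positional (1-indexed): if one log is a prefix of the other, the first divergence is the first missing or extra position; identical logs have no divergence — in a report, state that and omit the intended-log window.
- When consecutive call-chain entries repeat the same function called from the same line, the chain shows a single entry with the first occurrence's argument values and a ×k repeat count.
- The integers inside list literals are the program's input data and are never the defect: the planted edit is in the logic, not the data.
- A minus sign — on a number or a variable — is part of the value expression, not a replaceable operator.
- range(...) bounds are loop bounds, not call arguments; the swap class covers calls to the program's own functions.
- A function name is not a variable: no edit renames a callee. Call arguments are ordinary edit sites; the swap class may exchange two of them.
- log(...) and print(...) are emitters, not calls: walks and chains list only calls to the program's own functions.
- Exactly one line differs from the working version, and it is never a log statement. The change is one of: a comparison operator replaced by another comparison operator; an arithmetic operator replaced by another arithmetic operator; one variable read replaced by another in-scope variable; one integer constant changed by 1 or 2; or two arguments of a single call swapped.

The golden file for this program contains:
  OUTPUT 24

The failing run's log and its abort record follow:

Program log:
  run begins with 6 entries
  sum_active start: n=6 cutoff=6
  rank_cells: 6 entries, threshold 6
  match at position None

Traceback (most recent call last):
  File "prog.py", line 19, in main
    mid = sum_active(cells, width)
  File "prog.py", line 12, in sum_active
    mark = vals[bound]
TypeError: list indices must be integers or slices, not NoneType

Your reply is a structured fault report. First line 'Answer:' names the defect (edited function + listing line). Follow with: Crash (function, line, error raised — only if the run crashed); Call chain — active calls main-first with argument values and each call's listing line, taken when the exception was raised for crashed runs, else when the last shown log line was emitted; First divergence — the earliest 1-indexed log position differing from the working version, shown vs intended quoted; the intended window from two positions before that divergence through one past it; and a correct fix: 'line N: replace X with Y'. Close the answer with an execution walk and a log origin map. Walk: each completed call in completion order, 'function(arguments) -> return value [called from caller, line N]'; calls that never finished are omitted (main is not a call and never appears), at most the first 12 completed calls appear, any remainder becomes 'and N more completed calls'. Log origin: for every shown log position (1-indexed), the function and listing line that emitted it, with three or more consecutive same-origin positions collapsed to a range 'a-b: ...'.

Answer: the defect is in rank_cells at line 4.
Key fact: The log first diverges at position 4: the faulty run prints 'match at position None' where the working version prints 'hit index 2'.
Crash: sum_active, line 12, TypeError.
Call chain: main -> sum_active([2, 7, 6, 12, 9, 8], 6) (called at line 19).
First divergence: position 4 — shown 'match at position None', intended 'hit index 2'.
Intended log window:
  2: sum_active start: n=6 cutoff=6
  3: rank_cells: 6 entries, threshold 6
  4: hit index 2
  5: match at position 2
Execution walk:
  rank_cells([2, 7, 6, 12, 9, 8], 6) -> None  [called from sum_active, line 10]
Log origins:
  1 — main, line 18
  2 — sum_active, line 9
  3 — rank_cells, line 2
  4 — sum_active, line 11
A correct fix: line 4: replace `vals[low] == low` with `vals[low] == bound`.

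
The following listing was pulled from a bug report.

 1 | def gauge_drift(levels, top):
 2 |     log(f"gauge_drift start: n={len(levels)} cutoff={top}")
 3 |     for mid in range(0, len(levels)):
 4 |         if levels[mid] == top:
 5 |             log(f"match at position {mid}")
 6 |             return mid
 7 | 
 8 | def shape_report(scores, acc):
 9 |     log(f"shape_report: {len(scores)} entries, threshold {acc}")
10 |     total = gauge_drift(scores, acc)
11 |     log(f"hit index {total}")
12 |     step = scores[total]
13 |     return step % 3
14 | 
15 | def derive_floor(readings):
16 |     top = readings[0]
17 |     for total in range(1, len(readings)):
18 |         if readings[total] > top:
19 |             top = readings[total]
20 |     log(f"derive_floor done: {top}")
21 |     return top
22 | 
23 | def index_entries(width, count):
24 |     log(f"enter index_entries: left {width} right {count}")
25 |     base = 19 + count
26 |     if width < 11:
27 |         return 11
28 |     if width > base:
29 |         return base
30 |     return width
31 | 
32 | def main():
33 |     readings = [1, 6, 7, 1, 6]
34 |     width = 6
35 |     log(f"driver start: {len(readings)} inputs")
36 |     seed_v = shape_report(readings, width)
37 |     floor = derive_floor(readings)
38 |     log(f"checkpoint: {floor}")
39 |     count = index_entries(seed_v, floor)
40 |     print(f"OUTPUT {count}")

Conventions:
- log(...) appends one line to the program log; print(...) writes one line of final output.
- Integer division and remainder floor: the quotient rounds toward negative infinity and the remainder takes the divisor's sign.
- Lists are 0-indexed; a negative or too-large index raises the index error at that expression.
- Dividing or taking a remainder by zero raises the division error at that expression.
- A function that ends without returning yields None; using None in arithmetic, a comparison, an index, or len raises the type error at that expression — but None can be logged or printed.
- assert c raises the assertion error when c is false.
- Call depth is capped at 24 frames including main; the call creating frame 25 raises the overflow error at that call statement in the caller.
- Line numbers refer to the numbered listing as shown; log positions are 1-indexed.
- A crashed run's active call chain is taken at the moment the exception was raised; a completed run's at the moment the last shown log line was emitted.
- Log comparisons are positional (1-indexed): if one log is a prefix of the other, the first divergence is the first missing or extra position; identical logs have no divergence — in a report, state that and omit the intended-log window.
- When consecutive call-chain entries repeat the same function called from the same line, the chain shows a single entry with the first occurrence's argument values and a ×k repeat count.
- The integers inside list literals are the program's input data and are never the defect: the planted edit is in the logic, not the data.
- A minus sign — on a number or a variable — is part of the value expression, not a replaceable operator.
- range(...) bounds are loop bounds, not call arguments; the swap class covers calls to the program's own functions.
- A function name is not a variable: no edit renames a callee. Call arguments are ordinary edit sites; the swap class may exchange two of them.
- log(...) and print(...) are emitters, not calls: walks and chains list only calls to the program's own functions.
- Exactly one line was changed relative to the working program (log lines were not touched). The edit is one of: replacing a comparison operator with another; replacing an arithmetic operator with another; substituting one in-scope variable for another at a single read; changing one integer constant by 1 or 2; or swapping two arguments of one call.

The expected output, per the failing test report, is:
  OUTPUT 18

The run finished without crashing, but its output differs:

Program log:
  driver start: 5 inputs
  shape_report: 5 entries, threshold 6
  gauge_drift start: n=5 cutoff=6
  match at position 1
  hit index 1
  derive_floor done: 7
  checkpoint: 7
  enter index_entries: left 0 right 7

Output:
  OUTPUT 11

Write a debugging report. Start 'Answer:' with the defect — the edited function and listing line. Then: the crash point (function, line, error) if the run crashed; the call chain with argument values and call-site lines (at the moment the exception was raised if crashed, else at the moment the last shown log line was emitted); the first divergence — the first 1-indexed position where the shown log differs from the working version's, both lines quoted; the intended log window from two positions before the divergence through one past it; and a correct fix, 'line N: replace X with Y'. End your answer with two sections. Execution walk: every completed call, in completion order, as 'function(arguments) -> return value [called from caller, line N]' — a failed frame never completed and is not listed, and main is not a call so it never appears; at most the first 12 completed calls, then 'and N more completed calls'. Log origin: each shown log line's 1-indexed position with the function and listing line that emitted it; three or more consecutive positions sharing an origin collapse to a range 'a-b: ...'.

Answer: the defect is in shape_report at line 13.
Core observation: The earliest visible damage is log position 8 — 'enter index_entries: left 0 right 7' rather than the intended 'enter index_entries: left 18 right 7'.
Call chain: main -> index_entries(0, 7) (called at line 39).
First divergence: position 8; shown 'enter index_entries: left 0 right 7' vs intended 'enter index_entries: left 18 right 7'.
Intended log window:
  6: derive_floor done: 7
  7: checkpoint: 7
  8: enter index_entries: left 18 right 7
Execution walk:
  gauge_drift([1, 6, 7, 1, 6], 6) -> 1  [called from shape_report, line 10]
  shape_report([1, 6, 7, 1, 6], 6) -> 0  [called from main, line 36]
  derive_floor([1, 6, 7, 1, 6]) -> 7  [called from main, line 37]
  index_entries(0, 7) -> 11  [called from main, line 39]
Log line origins:
  1: from main, line 35
  2: from shape_report, line 9
  3: from gauge_drift, line 2
  4: from gauge_drift, line 5
  5: from shape_report, line 11
  6: from derive_floor, line 20
  7: from main, line 38
  8: from index_entries, line 24
A correct fix: line 13: replace `%` with `*`.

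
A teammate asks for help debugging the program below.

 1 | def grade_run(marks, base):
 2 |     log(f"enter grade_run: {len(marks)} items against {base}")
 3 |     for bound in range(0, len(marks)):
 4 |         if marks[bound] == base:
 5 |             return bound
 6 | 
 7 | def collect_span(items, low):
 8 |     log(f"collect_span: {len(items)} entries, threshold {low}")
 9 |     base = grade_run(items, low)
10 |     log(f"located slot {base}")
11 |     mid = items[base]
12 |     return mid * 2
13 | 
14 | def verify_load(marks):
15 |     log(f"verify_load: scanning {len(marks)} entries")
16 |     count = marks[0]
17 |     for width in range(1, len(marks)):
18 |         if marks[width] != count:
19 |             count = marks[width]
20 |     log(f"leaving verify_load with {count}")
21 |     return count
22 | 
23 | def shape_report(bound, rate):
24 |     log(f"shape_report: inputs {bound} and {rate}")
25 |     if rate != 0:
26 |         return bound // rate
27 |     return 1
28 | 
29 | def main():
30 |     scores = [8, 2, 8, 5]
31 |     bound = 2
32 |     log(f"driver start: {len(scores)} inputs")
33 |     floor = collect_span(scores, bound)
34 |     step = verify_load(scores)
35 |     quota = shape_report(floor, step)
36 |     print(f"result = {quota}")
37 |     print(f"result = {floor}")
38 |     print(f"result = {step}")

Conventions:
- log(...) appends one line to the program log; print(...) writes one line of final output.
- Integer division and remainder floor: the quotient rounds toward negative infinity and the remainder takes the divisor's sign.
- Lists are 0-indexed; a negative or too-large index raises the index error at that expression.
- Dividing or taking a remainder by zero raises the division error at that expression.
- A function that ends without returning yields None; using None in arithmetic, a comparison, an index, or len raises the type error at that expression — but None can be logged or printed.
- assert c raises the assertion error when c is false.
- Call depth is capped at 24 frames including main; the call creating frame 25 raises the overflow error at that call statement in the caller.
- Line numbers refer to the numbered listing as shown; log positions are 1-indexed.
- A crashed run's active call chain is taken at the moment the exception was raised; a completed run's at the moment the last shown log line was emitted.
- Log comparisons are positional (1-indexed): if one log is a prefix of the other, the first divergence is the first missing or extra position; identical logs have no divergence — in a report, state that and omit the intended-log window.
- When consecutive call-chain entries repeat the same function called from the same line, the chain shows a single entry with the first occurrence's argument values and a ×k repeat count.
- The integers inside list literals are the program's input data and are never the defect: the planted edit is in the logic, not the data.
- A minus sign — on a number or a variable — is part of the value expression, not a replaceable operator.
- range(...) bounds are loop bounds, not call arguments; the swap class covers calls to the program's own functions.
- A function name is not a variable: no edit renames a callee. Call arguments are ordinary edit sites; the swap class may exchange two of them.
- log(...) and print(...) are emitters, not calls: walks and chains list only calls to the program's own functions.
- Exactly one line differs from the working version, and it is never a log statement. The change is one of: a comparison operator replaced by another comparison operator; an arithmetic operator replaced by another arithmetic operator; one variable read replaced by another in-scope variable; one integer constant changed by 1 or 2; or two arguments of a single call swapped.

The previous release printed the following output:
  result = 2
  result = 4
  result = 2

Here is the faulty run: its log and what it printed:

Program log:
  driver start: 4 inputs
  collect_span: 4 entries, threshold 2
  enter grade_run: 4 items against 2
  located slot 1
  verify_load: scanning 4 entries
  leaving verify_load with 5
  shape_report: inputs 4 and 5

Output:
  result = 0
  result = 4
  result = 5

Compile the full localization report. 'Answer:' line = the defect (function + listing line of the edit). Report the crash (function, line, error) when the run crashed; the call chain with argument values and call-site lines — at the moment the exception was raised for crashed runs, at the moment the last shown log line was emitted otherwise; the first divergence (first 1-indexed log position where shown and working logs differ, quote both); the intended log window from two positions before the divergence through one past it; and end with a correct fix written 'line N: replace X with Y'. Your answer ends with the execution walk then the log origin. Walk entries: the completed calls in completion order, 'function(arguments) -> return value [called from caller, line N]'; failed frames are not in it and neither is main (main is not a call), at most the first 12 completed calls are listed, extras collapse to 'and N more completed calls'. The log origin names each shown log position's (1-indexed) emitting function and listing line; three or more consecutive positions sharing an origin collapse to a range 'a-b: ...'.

Answer: the defect is in verify_load at line 18.
Core observation: The earliest visible damage is log position 6 — 'leaving verify_load with 5' rather than the intended 'leaving verify_load with 2'.
Call chain: main -> shape_report(4, 5) (called at line 35).
First divergence: position 6 — the shown line 'leaving verify_load with 5' should read 'leaving verify_load with 2'.
Intended log window:
  4: located slot 1
  5: verify_load: scanning 4 entries
  6: leaving verify_load with 2
  7: shape_report: inputs 4 and 2
Execution walk:
  grade_run([8, 2, 8, 5], 2) -> 1  [called from collect_span, line 9]
  collect_span([8, 2, 8, 5], 2) -> 4  [called from main, line 33]
  verify_load([8, 2, 8, 5]) -> 5  [called from main, line 34]
  shape_report(4, 5) -> 0  [called from main, line 35]
Log origin:
  1 — main, line 32
  2 — collect_span, line 8
  3 — grade_run, line 2
  4 — collect_span, line 10
  5 — verify_load, line 15
  6 — verify_load, line 20
  7 — shape_report, line 24
A correct fix: line 18: replace `!=` with `<`.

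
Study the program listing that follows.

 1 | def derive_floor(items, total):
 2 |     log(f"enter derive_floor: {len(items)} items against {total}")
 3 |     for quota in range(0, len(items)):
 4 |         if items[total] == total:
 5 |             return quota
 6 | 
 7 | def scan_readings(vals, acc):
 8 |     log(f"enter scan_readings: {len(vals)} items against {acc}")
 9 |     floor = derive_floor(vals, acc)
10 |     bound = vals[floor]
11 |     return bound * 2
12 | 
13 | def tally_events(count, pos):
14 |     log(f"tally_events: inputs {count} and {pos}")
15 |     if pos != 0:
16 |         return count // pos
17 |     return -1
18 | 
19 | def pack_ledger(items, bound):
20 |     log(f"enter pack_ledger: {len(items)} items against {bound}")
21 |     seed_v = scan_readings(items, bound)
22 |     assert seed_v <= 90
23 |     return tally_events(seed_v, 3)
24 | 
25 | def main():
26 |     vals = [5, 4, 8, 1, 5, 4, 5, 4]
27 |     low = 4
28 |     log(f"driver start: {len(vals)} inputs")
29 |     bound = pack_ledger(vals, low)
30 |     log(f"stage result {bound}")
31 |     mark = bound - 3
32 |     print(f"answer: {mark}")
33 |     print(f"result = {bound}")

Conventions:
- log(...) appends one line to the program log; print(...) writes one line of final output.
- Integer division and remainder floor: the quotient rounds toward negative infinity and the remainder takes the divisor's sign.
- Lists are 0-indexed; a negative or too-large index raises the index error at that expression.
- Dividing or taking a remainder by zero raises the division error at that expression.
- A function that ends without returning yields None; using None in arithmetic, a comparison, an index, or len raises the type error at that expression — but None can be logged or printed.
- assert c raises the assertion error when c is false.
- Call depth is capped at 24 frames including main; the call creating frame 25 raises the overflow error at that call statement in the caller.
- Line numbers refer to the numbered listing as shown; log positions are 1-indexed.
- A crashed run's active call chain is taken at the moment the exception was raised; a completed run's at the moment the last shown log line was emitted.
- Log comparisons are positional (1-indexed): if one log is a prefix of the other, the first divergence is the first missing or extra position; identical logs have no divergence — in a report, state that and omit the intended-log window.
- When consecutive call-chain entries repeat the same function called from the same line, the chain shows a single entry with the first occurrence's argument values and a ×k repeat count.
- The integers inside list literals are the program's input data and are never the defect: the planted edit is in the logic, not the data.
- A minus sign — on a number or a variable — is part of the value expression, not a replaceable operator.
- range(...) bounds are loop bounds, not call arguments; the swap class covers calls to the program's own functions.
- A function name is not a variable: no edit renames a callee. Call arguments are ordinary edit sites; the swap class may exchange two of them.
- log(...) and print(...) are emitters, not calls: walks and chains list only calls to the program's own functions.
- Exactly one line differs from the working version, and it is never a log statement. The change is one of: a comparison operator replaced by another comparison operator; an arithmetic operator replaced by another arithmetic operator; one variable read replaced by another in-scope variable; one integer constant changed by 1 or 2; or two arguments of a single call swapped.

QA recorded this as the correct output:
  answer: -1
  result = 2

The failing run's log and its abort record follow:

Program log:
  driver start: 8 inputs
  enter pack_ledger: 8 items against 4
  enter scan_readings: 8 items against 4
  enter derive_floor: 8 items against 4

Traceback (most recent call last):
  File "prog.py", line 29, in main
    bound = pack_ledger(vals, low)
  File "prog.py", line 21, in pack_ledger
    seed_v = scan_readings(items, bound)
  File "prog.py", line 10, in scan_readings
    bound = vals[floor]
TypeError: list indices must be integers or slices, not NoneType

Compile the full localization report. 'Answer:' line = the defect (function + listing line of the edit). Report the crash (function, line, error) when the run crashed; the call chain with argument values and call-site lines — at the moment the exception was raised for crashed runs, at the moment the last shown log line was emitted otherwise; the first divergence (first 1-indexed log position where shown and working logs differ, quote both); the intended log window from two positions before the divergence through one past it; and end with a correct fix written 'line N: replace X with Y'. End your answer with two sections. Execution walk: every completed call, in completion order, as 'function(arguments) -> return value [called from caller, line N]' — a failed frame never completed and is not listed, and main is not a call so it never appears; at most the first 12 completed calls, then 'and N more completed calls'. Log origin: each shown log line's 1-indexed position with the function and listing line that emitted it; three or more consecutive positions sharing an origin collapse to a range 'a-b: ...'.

Answer: the defect is in derive_floor at line 4.
Core observation: The log ends early — 4 lines, where the working version next logs 'tally_events: inputs 8 and 3'.
Crash: scan_readings, line 10, TypeError.
Call chain: main -> pack_ledger([5, 4, 8, 1, 5, 4, 5, 4], 4) (called at line 29) -> scan_readings([5, 4, 8, 1, 5, 4, 5, 4], 4) (called at line 21).
First divergence: position 5; the shown log stops at 4 lines while the working version next logs 'tally_events: inputs 8 and 3'.
Intended log window:
  3: enter scan_readings: 8 items against 4
  4: enter derive_floor: 8 items against 4
  5: tally_events: inputs 8 and 3
  6: stage result 2
Execution walk:
  derive_floor([5, 4, 8, 1, 5, 4, 5, 4], 4) -> None  [called from scan_readings, line 9]
Log origin:
  1 — main, line 28
  2 — pack_ledger, line 20
  3 — scan_readings, line 8
  4 — derive_floor, line 2
A correct fix: line 4: replace `items[total]` with `items[quota]`.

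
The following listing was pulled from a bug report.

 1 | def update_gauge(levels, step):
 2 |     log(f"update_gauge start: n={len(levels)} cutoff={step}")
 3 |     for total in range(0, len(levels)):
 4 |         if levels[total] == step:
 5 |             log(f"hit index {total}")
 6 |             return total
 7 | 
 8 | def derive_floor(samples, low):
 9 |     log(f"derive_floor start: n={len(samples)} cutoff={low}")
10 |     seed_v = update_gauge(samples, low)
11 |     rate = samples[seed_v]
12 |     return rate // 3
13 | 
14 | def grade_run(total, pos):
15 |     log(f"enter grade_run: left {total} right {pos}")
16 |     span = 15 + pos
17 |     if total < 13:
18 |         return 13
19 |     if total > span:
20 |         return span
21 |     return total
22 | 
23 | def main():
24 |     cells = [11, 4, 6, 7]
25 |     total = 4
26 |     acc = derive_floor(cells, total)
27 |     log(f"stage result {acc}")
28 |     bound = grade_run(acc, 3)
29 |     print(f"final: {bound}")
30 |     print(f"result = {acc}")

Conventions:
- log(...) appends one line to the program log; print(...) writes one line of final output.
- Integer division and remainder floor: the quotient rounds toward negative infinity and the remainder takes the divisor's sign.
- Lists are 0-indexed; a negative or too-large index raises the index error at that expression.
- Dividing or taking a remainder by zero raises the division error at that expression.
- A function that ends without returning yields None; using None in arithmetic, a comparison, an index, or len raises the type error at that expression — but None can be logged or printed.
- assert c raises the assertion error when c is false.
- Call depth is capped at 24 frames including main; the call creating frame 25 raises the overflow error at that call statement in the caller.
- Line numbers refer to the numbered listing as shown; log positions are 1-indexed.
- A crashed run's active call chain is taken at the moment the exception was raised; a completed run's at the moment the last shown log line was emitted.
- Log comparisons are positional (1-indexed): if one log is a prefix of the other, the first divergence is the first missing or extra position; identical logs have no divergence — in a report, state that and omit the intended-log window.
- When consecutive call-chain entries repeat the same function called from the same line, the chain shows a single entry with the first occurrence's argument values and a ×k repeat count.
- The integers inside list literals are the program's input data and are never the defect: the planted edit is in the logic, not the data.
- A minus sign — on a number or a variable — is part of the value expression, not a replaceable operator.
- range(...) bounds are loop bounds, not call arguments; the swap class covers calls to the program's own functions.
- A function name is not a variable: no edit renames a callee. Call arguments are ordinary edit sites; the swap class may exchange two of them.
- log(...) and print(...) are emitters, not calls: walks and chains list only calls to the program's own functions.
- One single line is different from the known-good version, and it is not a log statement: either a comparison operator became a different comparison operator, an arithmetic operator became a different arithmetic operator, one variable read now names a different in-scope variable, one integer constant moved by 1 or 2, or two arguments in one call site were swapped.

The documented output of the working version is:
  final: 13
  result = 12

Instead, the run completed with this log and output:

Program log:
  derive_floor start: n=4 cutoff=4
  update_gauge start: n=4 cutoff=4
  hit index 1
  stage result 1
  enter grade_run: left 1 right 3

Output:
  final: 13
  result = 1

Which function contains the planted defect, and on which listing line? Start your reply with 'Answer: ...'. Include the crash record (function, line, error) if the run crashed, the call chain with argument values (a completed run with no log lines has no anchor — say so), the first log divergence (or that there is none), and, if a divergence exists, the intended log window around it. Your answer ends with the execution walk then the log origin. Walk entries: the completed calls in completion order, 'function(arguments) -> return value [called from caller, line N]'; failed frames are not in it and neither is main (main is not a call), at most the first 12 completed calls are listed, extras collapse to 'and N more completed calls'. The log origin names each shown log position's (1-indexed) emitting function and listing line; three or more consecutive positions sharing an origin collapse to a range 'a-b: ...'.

Answer: the defect is in derive_floor at line 12.
Core observation: The log first diverges at position 4: the faulty run prints 'stage result 1' where the working version prints 'stage result 12'.
Call chain: main -> grade_run(1, 3) (called at line 28).
First divergence: at position 4 the run shows 'stage result 1' where the working version logs 'stage result 12'.
Intended log window:
  2: update_gauge start: n=4 cutoff=4
  3: hit index 1
  4: stage result 12
  5: enter grade_run: left 12 right 3
Execution walk:
  update_gauge([11, 4, 6, 7], 4) -> 1  [called from derive_floor, line 10]
  derive_floor([11, 4, 6, 7], 4) -> 1  [called from main, line 26]
  grade_run(1, 3) -> 13  [called from main, line 28]
Log origins:
  1: from derive_floor, line 9
  2: from update_gauge, line 2
  3: from update_gauge, line 5
  4: from main, line 27
  5: from grade_run, line 15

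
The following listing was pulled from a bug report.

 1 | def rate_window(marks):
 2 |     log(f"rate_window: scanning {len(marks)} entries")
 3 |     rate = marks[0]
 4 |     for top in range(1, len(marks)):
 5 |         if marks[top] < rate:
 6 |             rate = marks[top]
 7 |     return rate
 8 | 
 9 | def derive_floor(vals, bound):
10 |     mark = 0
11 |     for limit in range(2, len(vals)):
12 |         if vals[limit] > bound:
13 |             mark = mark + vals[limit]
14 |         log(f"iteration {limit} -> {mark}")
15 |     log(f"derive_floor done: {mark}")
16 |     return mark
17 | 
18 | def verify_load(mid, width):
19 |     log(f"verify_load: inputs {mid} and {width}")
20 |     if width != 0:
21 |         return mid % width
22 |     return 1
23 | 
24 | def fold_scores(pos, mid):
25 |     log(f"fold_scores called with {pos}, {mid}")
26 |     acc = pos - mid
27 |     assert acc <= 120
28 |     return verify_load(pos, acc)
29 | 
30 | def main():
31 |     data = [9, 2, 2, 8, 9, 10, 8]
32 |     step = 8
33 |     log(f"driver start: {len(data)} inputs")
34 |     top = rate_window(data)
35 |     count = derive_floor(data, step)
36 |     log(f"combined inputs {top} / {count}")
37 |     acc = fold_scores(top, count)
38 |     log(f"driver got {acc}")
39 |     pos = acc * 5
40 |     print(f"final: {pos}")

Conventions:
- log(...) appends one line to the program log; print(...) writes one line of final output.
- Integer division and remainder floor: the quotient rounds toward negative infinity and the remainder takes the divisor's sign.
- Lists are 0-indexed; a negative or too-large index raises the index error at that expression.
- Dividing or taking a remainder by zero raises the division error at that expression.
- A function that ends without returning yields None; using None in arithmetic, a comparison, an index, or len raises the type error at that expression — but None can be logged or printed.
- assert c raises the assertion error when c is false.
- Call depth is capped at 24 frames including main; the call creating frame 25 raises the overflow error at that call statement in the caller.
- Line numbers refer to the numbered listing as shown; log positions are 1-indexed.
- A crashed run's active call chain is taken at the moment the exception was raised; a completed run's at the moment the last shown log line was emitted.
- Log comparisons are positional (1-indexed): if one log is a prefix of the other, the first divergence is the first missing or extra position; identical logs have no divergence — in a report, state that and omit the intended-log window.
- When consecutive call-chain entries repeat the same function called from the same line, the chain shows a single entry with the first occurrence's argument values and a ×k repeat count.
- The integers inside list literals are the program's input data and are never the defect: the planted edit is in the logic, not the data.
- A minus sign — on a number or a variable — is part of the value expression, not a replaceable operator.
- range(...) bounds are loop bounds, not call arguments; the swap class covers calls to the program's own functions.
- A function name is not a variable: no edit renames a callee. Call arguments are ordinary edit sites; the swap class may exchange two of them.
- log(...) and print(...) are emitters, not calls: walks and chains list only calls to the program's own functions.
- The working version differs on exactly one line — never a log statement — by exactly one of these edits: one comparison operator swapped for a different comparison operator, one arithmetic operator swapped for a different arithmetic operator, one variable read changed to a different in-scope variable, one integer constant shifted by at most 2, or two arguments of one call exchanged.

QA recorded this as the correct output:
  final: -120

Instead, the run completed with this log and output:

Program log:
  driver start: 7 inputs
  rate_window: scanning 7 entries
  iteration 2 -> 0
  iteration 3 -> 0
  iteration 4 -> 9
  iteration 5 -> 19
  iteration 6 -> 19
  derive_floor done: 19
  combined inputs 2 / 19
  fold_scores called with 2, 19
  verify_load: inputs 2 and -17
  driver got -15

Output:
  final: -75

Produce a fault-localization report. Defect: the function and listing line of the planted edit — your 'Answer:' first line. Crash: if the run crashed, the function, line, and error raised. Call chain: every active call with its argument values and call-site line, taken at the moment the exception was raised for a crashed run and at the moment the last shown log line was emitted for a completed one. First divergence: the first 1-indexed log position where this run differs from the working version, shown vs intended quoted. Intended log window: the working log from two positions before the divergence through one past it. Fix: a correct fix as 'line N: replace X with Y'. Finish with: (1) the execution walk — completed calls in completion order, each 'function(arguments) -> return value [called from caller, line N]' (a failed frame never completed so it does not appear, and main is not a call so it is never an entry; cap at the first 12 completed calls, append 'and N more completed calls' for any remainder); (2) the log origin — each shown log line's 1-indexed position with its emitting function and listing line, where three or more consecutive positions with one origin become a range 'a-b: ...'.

Answer: the defect is in derive_floor at line 11.
Key observation: The earliest visible damage is log position 3 — 'iteration 2 -> 0' rather than the intended 'iteration 0 -> 9'.
Call chain: main.
First divergence: position 3 — the shown line 'iteration 2 -> 0' should read 'iteration 0 -> 9'.
Intended log window:
  1: driver start: 7 inputs
  2: rate_window: scanning 7 entries
  3: iteration 0 -> 9
  4: iteration 1 -> 9
Execution walk:
  rate_window([9, 2, 2, 8, 9, 10, 8]) -> 2  [called from main, line 34]
  derive_floor([9, 2, 2, 8, 9, 10, 8], 8) -> 19  [called from main, line 35]
  verify_load(2, -17) -> -15  [called from fold_scores, line 28]
  fold_scores(2, 19) -> -15  [called from main, line 37]
Origin of each log line:
  1: emitted by main (line 33)
  2: emitted by rate_window (line 2)
  3-7: emitted by derive_floor (line 14)
  8: emitted by derive_floor (line 15)
  9: emitted by main (line 36)
  10: emitted by fold_scores (line 25)
  11: emitted by verify_load (line 19)
  12: emitted by main (line 38)
A correct fix: line 11: replace `2` with `0`.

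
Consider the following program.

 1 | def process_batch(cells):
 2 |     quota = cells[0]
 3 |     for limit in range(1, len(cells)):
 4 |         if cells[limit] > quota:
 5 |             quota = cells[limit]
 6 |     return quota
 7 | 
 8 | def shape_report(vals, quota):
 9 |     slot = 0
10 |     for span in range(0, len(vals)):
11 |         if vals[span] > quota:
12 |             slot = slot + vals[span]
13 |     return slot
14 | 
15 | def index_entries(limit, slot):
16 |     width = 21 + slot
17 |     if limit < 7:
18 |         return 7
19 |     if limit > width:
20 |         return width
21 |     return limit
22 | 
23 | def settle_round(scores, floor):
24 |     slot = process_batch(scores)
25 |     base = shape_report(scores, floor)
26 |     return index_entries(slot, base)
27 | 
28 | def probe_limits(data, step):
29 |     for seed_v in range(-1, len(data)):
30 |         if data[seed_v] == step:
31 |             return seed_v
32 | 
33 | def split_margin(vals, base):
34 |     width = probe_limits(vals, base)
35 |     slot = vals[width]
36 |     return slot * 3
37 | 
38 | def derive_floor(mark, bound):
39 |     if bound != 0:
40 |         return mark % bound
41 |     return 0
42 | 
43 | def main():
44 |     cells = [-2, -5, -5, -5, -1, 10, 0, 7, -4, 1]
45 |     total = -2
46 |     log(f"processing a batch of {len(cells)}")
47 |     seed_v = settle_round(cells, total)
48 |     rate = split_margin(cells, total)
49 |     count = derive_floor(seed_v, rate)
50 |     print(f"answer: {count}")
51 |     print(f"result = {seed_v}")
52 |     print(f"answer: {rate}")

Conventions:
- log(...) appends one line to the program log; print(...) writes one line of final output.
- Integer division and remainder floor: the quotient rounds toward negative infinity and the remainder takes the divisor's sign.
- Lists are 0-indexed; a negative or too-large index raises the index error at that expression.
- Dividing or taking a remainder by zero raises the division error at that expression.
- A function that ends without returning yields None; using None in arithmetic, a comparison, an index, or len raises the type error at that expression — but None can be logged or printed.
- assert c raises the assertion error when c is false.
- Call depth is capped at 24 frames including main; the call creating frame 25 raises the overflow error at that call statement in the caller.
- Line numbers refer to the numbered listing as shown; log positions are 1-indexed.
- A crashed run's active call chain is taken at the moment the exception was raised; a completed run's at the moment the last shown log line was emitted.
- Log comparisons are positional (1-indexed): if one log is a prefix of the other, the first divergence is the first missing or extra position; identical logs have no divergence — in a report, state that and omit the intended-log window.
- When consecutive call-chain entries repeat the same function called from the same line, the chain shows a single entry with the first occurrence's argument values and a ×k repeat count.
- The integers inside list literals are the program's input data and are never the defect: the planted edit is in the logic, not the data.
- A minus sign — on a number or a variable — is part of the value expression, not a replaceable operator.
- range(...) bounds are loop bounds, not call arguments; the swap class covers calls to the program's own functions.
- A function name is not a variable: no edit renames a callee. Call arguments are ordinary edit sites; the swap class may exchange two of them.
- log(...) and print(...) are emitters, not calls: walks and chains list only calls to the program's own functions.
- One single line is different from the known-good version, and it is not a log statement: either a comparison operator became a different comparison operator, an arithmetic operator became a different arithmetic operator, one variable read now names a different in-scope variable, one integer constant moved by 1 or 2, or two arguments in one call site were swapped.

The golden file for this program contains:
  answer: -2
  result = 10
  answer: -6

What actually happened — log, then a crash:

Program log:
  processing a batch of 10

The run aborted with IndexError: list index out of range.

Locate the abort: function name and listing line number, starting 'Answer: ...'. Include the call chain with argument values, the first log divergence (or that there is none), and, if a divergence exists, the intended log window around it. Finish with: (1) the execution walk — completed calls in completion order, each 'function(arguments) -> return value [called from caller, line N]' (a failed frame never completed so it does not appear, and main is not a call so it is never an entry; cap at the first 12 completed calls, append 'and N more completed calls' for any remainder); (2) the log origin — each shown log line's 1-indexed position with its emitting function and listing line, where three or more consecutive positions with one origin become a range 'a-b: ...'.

Answer: the error was raised in probe_limits, line 30.
Key fact: All emitted log lines are correct; the crash alone marks the defect.
Call chain: main -> split_margin([-2, -5, -5, -5, -1, 10, 0, 7, -4, 1], -2) (called at line 48) -> probe_limits([-2, -5, -5, -5, -1, 10, 0, 7, -4, 1], -2) (called at line 34).
First divergence: none — the logs agree in full.
Execution walk:
  process_batch([-2, -5, -5, -5, -1, 10, 0, 7, -4, 1]) -> 10  [called from settle_round, line 24]
  shape_report([-2, -5, -5, -5, -1, 10, 0, 7, -4, 1], -2) -> 17  [called from settle_round, line 25]
  index_entries(10, 17) -> 10  [called from settle_round, line 26]
  settle_round([-2, -5, -5, -5, -1, 10, 0, 7, -4, 1], -2) -> 10  [called from main, line 47]
Log origin:
  1: emitted by main (line 46)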